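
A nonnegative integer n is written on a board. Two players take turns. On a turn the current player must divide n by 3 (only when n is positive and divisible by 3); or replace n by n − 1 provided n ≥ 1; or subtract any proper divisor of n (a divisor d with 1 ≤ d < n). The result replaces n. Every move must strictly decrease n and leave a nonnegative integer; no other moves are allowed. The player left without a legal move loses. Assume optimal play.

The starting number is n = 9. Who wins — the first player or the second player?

The second player wins.

Use the standard recursion: the mover loses at a terminal position; elsewhere, the mover wins exactly when some move hands the opponent an L position.
n=0: no move → L
n=1: W (go to 0, an L position)
n=2: L (sole option 1(W) is W)
n=3: W (go to 2, an L position)
n=4: W (go to 2, an L position)
n=5: L (sole option 4(W) is W)
n=6: W (go to 2, an L position)
n=7: L (sole option 6(W) is W)
n=8: W (go to 7, an L position)
n=9: L (options 3(W), 6(W), 8(W) are all W)
Every move from 9 reaches a W position, so the mover loses.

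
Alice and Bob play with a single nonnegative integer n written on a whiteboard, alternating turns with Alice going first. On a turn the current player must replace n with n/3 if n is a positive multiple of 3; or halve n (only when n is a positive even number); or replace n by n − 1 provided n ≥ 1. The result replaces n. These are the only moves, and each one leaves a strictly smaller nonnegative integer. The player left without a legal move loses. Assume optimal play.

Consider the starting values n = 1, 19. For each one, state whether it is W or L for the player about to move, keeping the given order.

1: W, 19: L

Classify positions by backward induction: terminal positions (no move available) are L. From any other position, the mover wins iff some move reaches an L.
n=0: no move → L
n=1: →0(L), so W
n=2: →1(W) only, which is W, so L
n=3: →2(L), so W
n=4: →2(L), so W
n=5: →4(W) only, which is W, so L
n=6: →2(L), so W
n=7: →6(W) only, which is W, so L
n=8: →7(L), so W
n=9: →3(W), 8(W) — all W, so L
n=10: →5(L), so W
n=11: →10(W) only, which is W, so L
n=12: →11(L), so W
n=13: →12(W) only, which is W, so L
n=14: →7(L), so W
n=15: →5(L), so W
n=16: →8(W), 15(W) — all W, so L
n=17: →16(L), so W
n=18: →9(L), so W
n=19: →18(W) only, which is W, so L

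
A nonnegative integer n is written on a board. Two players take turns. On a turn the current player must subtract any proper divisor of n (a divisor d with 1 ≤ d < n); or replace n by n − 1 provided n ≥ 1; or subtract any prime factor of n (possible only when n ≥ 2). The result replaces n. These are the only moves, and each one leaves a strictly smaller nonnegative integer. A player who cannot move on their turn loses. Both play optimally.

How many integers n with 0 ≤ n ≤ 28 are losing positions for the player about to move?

6

Build the W/L table. Terminal = L. A non-terminal position is W if it has a move to some L; otherwise it is L.
n=0: no move → L
n=1: can move to 0, which is L ⇒ W
n=2: can move to 0, which is L ⇒ W
n=3: can move to 0, which is L ⇒ W
n=4: moves to 2(W), 3(W); every one is W ⇒ L
n=5: can move to 0, which is L ⇒ W
n=6: can move to 4, which is L ⇒ W
n=7: can move to 0, which is L ⇒ W
n=8: can move to 4, which is L ⇒ W
n=9: moves to 6(W), 8(W); every one is W ⇒ L
n=10: can move to 9, which is L ⇒ W
n=11: can move to 0, which is L ⇒ W
n=12: can move to 9, which is L ⇒ W
n=13: can move to 0, which is L ⇒ W
n=14: moves to 7(W), 12(W), 13(W); every one is W ⇒ L
n=15: can move to 14, which is L ⇒ W
n=16: can move to 14, which is L ⇒ W
n=17: can move to 0, which is L ⇒ W
n=18: can move to 9, which is L ⇒ W
n=19: can move to 0, which is L ⇒ W
n=20: moves to 10(W), 15(W), 16(W), 18(W), 19(W); every one is W ⇒ L
n=21: can move to 14, which is L ⇒ W
n=22: can move to 20, which is L ⇒ W
n=23: can move to 0, which is L ⇒ W
n=24: can move to 20, which is L ⇒ W
n=25: can move to 20, which is L ⇒ W
n=26: moves to 13(W), 24(W), 25(W); every one is W ⇒ L
n=27: can move to 26, which is L ⇒ W
n=28: can move to 14, which is L ⇒ W
L entries with 0 ≤ n ≤ 28: n = 0, 4, 9, 14, 20, 26; that makes 6.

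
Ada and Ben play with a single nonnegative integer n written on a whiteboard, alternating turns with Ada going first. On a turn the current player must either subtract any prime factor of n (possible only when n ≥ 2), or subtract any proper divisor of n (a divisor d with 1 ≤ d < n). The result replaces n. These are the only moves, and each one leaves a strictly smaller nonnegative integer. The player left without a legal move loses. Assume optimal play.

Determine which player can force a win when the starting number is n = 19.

Ada wins.

Positions with no move are L. A position that does have a move is losing for the player to move precisely when every available move leads to a winning position for the opponent. Fill in the labels:
n=0: no move → L
n=1: no move → L
n=2: can move to 0, which is L ⇒ W
n=3: can move to 0, which is L ⇒ W
n=4: moves to 2(W), 3(W); every one is W ⇒ L
n=5: can move to 0, which is L ⇒ W
n=6: can move to 4, which is L ⇒ W
n=7: can move to 0, which is L ⇒ W
n=8: can move to 4, which is L ⇒ W
n=9: moves to 6(W), 8(W); every one is W ⇒ L
n=10: can move to 9, which is L ⇒ W
n=11: can move to 0, which is L ⇒ W
n=12: can move to 9, which is L ⇒ W
n=13: can move to 0, which is L ⇒ W
n=14: moves to 7(W), 12(W), 13(W); every one is W ⇒ L
n=15: can move to 14, which is L ⇒ W
n=16: can move to 14, which is L ⇒ W
n=17: can move to 0, which is L ⇒ W
n=18: can move to 9, which is L ⇒ W
n=19: can move to 0, which is L ⇒ W
The starting position 19 is W: Ada should move to 0, handing over an L position.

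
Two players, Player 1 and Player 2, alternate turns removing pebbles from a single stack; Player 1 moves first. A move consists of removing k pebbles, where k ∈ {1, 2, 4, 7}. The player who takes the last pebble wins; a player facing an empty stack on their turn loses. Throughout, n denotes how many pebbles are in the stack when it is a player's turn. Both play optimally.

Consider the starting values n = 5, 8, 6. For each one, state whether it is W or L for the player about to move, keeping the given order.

5: W, 8: W, 6: L

Positions with no move are L. A position that does have a move is losing for the player to move precisely when every available move leads to a winning position for the opponent. Fill in the labels:
n=0: no move → L
n=1: reaches L-position 0 → W
n=2: reaches L-position 0 → W
n=3: only reaches 2(W), 1(W), all W → L
n=4: reaches L-position 3 → W
n=5: reaches L-position 3 → W
n=6: only reaches 5(W), 4(W), 2(W), all W → L
n=7: reaches L-position 6 → W
n=8: reaches L-position 6 → W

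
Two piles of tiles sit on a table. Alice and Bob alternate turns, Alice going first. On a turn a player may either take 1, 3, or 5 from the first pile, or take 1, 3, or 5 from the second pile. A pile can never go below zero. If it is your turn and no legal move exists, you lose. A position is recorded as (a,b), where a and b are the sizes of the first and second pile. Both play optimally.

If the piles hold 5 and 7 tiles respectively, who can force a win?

Compute win/loss labels from the base case upward. A position with no move is L. Any other position is W if it can reach an L in one move, else L.
No move ever increases a pile, so every position that can arise here has a ≤ 5 and b ≤ 7; it is enough to label the cells with 0 ≤ a ≤ 5 and 0 ≤ b ≤ 7.
Every move lowers a or b (never raises either), so fill the grid row by row in increasing a, and left to right within a row: each cell's successors are then already labelled.
      b=0  b=1  b=2  b=3  b=4  b=5  b=6  b=7
a=0:    L    W    L    W    L    W    L    W
a=1:    W    L    W    L    W    L    W    L
a=2:    L    W    L    W    L    W    L    W
a=3:    W    L    W    L    W    L    W    L
a=4:    L    W    L    W    L    W    L    W
a=5:    W    L    W    L    W    L    W    L
Cells with no legal move (terminal, hence L): (0,0).
The remaining L cells, each justified by listing all of its moves:
(0,2): →(0,1)(W) only, which is W, so L
(0,4): →(0,3)(W), (0,1)(W) — all W, so L
(0,6): →(0,5)(W), (0,3)(W), (0,1)(W) — all W, so L
(1,1): →(0,1)(W), (1,0)(W) — all W, so L
(1,3): →(0,3)(W), (1,2)(W), (1,0)(W) — all W, so L
(1,5): →(0,5)(W), (1,4)(W), (1,2)(W), (1,0)(W) — all W, so L
(1,7): →(0,7)(W), (1,6)(W), (1,4)(W), (1,2)(W) — all W, so L
(2,0): →(1,0)(W) only, which is W, so L
(2,2): →(1,2)(W), (2,1)(W) — all W, so L
(2,4): →(1,4)(W), (2,3)(W), (2,1)(W) — all W, so L
(2,6): →(1,6)(W), (2,5)(W), (2,3)(W), (2,1)(W) — all W, so L
(3,1): →(2,1)(W), (0,1)(W), (3,0)(W) — all W, so L
(3,3): →(2,3)(W), (0,3)(W), (3,2)(W), (3,0)(W) — all W, so L
(3,5): →(2,5)(W), (0,5)(W), (3,4)(W), (3,2)(W), (3,0)(W) — all W, so L
(3,7): →(2,7)(W), (0,7)(W), (3,6)(W), (3,4)(W), (3,2)(W) — all W, so L
(4,0): →(3,0)(W), (1,0)(W) — all W, so L
(4,2): →(3,2)(W), (1,2)(W), (4,1)(W) — all W, so L
(4,4): →(3,4)(W), (1,4)(W), (4,3)(W), (4,1)(W) — all W, so L
(4,6): →(3,6)(W), (1,6)(W), (4,5)(W), (4,3)(W), (4,1)(W) — all W, so L
(5,1): →(4,1)(W), (2,1)(W), (0,1)(W), (5,0)(W) — all W, so L
(5,3): →(4,3)(W), (2,3)(W), (0,3)(W), (5,2)(W), (5,0)(W) — all W, so L
(5,5): →(4,5)(W), (2,5)(W), (0,5)(W), (5,4)(W), (5,2)(W), (5,0)(W) — all W, so L
(5,7): →(4,7)(W), (2,7)(W), (0,7)(W), (5,6)(W), (5,4)(W), (5,2)(W) — all W, so L
Every other cell has at least one move into one of the L cells above, so it is W.
Every move from (5,7) reaches a W position, so the mover loses.

Bob wins.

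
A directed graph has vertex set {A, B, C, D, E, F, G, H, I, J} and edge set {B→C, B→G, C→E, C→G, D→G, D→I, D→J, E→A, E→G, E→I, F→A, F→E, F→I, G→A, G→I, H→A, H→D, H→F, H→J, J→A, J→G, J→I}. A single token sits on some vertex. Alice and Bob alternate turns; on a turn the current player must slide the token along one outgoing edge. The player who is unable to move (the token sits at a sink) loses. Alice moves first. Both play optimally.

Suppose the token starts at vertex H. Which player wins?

Use the standard recursion: the mover loses at a terminal position; elsewhere, the mover wins exactly when some move hands the opponent an L position.
Every edge goes from a vertex to one that appears earlier in the order A, I, G, J, E, F, C, B, D, H, so processing vertices in that order labels each vertex after all of its successors.
A: no outgoing edge → L
I: no outgoing edge → L
G: can move to I, which is L ⇒ W
J: can move to I, which is L ⇒ W
E: can move to I, which is L ⇒ W
F: can move to I, which is L ⇒ W
C: moves to E(W), G(W); every one is W ⇒ L
B: can move to C, which is L ⇒ W
D: can move to I, which is L ⇒ W
H: can move to A, which is L ⇒ W
From H Alice can move to A, reaching an L position.

Alice wins.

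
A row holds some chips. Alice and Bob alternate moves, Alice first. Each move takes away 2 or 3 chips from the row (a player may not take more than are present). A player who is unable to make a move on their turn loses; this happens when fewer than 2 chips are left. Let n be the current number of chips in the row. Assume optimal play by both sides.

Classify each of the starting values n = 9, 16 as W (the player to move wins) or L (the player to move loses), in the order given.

Use the standard recursion: the mover loses at a terminal position; elsewhere, the mover wins exactly when some move hands the opponent an L position.
n=0: no move → L
n=1: no move → L
n=2: can move to 0, which is L ⇒ W
n=3: can move to 1, which is L ⇒ W
n=4: can move to 1, which is L ⇒ W
n=5: moves to 3(W), 2(W); every one is W ⇒ L
n=6: moves to 4(W), 3(W); every one is W ⇒ L
n=7: can move to 5, which is L ⇒ W
n=8: can move to 6, which is L ⇒ W
n=9: can move to 6, which is L ⇒ W
n=10: moves to 8(W), 7(W); every one is W ⇒ L
n=11: moves to 9(W), 8(W); every one is W ⇒ L
n=12: can move to 10, which is L ⇒ W
n=13: can move to 11, which is L ⇒ W
n=14: can move to 11, which is L ⇒ W
n=15: moves to 13(W), 12(W); every one is W ⇒ L
n=16: moves to 14(W), 13(W); every one is W ⇒ L

9: W, 16: L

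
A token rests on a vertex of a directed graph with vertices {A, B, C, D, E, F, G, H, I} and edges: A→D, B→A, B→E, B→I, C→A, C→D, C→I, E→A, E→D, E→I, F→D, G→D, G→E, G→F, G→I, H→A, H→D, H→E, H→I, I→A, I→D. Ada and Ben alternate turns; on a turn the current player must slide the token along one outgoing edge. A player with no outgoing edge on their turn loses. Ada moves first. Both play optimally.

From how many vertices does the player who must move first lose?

Label each position W (a win for the player to move) or L (a loss). A position with no legal move is L; any other position is W exactly when some move reaches an L, and L when every move reaches a W.
Every edge goes from a vertex to one that appears earlier in the order D, A, I, E, F, B, C, H, G, so processing vertices in that order labels each vertex after all of its successors.
D: no outgoing edge → L
A: →D(L), so W
I: →D(L), so W
E: →D(L), so W
F: →D(L), so W
B: →E(W), I(W), A(W) — all W, so L
C: →D(L), so W
H: →D(L), so W
G: →D(L), so W
The L vertices are B, D; that is 2 in all.

2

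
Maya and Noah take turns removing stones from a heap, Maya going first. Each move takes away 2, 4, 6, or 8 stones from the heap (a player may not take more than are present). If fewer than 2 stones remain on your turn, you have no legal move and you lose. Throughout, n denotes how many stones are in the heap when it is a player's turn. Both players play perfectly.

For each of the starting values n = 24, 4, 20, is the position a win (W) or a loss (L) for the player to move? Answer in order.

24: W, 4: W, 20: L

Classify positions by backward induction: terminal positions (no move available) are L. From any other position, the mover wins iff some move reaches an L.
n=0: no move → L
n=1: no move → L
n=2: can move to 0, which is L ⇒ W
n=3: can move to 1, which is L ⇒ W
n=4: can move to 0, which is L ⇒ W
n=5: can move to 1, which is L ⇒ W
n=6: can move to 0, which is L ⇒ W
n=7: can move to 1, which is L ⇒ W
n=8: can move to 0, which is L ⇒ W
n=9: can move to 1, which is L ⇒ W
n=10: moves to 8(W), 6(W), 4(W), 2(W); every one is W ⇒ L
n=11: moves to 9(W), 7(W), 5(W), 3(W); every one is W ⇒ L
n=12: can move to 10, which is L ⇒ W
n=13: can move to 11, which is L ⇒ W
n=14: can move to 10, which is L ⇒ W
n=15: can move to 11, which is L ⇒ W
n=16: can move to 10, which is L ⇒ W
n=17: can move to 11, which is L ⇒ W
n=18: can move to 10, which is L ⇒ W
n=19: can move to 11, which is L ⇒ W
n=20: moves to 18(W), 16(W), 14(W), 12(W); every one is W ⇒ L
n=21: moves to 19(W), 17(W), 15(W), 13(W); every one is W ⇒ L
n=22: can move to 20, which is L ⇒ W
n=23: can move to 21, which is L ⇒ W
n=24: can move to 20, which is L ⇒ W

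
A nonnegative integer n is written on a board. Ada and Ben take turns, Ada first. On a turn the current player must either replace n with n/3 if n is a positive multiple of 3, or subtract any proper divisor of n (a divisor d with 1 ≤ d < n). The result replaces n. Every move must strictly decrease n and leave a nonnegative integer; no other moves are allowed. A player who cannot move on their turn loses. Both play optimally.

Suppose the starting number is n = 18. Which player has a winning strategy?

Build the W/L table. Terminal = L. A non-terminal position is W if it has a move to some L; otherwise it is L.
n=0: no move → L
n=1: no move → L
n=2: W (go to 1, an L position)
n=3: W (go to 1, an L position)
n=4: L (options 2(W), 3(W) are all W)
n=5: W (go to 4, an L position)
n=6: W (go to 4, an L position)
n=7: L (sole option 6(W) is W)
n=8: W (go to 4, an L position)
n=9: L (options 3(W), 6(W), 8(W) are all W)
n=10: W (go to 9, an L position)
n=11: L (sole option 10(W) is W)
n=12: W (go to 4, an L position)
n=13: L (sole option 12(W) is W)
n=14: W (go to 7, an L position)
n=15: L (options 5(W), 10(W), 12(W), 14(W) are all W)
n=16: W (go to 15, an L position)
n=17: L (sole option 16(W) is W)
n=18: W (go to 9, an L position)
The starting position 18 is W: Ada should move to 9, handing over an L position.

Ada wins.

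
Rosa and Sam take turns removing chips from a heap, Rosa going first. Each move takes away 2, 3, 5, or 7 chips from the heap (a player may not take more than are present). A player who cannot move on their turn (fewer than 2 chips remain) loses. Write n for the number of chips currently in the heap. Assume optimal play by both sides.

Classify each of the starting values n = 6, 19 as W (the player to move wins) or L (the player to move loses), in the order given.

Label each position W (a win for the player to move) or L (a loss). A position with no legal move is L; any other position is W exactly when some move reaches an L, and L when every move reaches a W.
n=0: no move → L
n=1: no move → L
n=2: W (go to 0, an L position)
n=3: W (go to 1, an L position)
n=4: W (go to 1, an L position)
n=5: W (go to 0, an L position)
n=6: W (go to 1, an L position)
n=7: W (go to 0, an L position)
n=8: W (go to 1, an L position)
n=9: L (options 7(W), 6(W), 4(W), 2(W) are all W)
n=10: L (options 8(W), 7(W), 5(W), 3(W) are all W)
n=11: W (go to 9, an L position)
n=12: W (go to 10, an L position)
n=13: W (go to 10, an L position)
n=14: W (go to 9, an L position)
n=15: W (go to 10, an L position)
n=16: W (go to 9, an L position)
n=17: W (go to 10, an L position)
n=18: L (options 16(W), 15(W), 13(W), 11(W) are all W)
n=19: L (options 17(W), 16(W), 14(W), 12(W) are all W)

6: W, 19: L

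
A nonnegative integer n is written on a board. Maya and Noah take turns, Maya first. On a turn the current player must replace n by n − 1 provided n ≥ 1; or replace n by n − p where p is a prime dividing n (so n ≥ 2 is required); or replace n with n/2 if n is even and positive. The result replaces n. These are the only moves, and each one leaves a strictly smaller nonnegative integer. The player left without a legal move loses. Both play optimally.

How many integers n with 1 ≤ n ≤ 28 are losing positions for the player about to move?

Label each position W (a win for the player to move) or L (a loss). A position with no legal move is L; any other position is W exactly when some move reaches an L, and L when every move reaches a W.
n=0: no move → L
n=1: W (go to 0, an L position)
n=2: W (go to 0, an L position)
n=3: W (go to 0, an L position)
n=4: L (options 2(W), 3(W) are all W)
n=5: W (go to 0, an L position)
n=6: W (go to 4, an L position)
n=7: W (go to 0, an L position)
n=8: W (go to 4, an L position)
n=9: L (options 6(W), 8(W) are all W)
n=10: W (go to 9, an L position)
n=11: W (go to 0, an L position)
n=12: W (go to 9, an L position)
n=13: W (go to 0, an L position)
n=14: L (options 7(W), 12(W), 13(W) are all W)
n=15: W (go to 14, an L position)
n=16: W (go to 14, an L position)
n=17: W (go to 0, an L position)
n=18: W (go to 9, an L position)
n=19: W (go to 0, an L position)
n=20: L (options 10(W), 15(W), 18(W), 19(W) are all W)
n=21: W (go to 14, an L position)
n=22: W (go to 20, an L position)
n=23: W (go to 0, an L position)
n=24: L (options 12(W), 21(W), 22(W), 23(W) are all W)
n=25: W (go to 20, an L position)
n=26: W (go to 24, an L position)
n=27: W (go to 24, an L position)
n=28: W (go to 14, an L position)
L entries with 1 ≤ n ≤ 28 (n=0 is outside the asked range and is not counted): n = 4, 9, 14, 20, 24; that makes 5.

5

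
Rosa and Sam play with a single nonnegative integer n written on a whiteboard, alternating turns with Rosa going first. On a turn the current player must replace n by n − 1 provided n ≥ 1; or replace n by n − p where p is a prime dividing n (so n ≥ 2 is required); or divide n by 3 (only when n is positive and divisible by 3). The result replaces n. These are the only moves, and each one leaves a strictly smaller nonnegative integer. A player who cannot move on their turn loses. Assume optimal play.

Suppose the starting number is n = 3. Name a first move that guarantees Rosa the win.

Move to 0.

Classify positions by backward induction: terminal positions (no move available) are L. From any other position, the mover wins iff some move reaches an L.
n=0: no move → L
n=1: →0(L), so W
n=2: →0(L), so W
n=3: →0(L), so W
From 3, the L positions reachable in one move are: 0.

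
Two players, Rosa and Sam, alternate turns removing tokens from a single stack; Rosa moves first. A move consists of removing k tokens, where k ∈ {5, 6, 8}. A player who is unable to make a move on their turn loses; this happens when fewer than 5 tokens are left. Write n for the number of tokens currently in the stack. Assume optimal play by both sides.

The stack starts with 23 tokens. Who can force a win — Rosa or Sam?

Rosa wins.

Use the standard recursion: the mover loses at a terminal position; elsewhere, the mover wins exactly when some move hands the opponent an L position.
n=0: no move → L
n=1: no move → L
n=2: no move → L
n=3: no move → L
n=4: no move → L
n=5: reaches L-position 0 → W
n=6: reaches L-position 1 → W
n=7: reaches L-position 2 → W
n=8: reaches L-position 3 → W
n=9: reaches L-position 4 → W
n=10: reaches L-position 4 → W
n=11: reaches L-position 3 → W
n=12: reaches L-position 4 → W
n=13: only reaches 8(W), 7(W), 5(W), all W → L
n=14: only reaches 9(W), 8(W), 6(W), all W → L
n=15: only reaches 10(W), 9(W), 7(W), all W → L
n=16: only reaches 11(W), 10(W), 8(W), all W → L
n=17: only reaches 12(W), 11(W), 9(W), all W → L
n=18: reaches L-position 13 → W
n=19: reaches L-position 14 → W
n=20: reaches L-position 15 → W
n=21: reaches L-position 16 → W
n=22: reaches L-position 17 → W
n=23: reaches L-position 17 → W
From 23 Rosa can remove 6, leaving 17, reaching an L position.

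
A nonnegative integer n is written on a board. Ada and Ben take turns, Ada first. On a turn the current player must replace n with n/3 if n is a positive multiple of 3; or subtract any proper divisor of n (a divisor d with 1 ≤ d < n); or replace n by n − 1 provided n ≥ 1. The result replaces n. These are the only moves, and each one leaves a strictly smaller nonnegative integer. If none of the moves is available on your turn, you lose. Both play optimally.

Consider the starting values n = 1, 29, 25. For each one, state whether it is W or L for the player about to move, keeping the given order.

Compute win/loss labels from the base case upward. A position with no move is L. Any other position is W if it can reach an L in one move, else L.
n=0: no move → L
n=1: reaches L-position 0 → W
n=2: only reaches 1(W), which is W → L
n=3: reaches L-position 2 → W
n=4: reaches L-position 2 → W
n=5: only reaches 4(W), which is W → L
n=6: reaches L-position 2 → W
n=7: only reaches 6(W), which is W → L
n=8: reaches L-position 7 → W
n=9: only reaches 3(W), 6(W), 8(W), all W → L
n=10: reaches L-position 5 → W
n=11: only reaches 10(W), which is W → L
n=12: reaches L-position 9 → W
n=13: only reaches 12(W), which is W → L
n=14: reaches L-position 7 → W
n=15: reaches L-position 5 → W
n=16: only reaches 8(W), 12(W), 14(W), 15(W), all W → L
n=17: reaches L-position 16 → W
n=18: reaches L-position 9 → W
n=19: only reaches 18(W), which is W → L
n=20: reaches L-position 16 → W
n=21: reaches L-position 7 → W
n=22: reaches L-position 11 → W
n=23: only reaches 22(W), which is W → L
n=24: reaches L-position 16 → W
n=25: only reaches 20(W), 24(W), all W → L
n=26: reaches L-position 13 → W
n=27: reaches L-position 9 → W
n=28: only reaches 14(W), 21(W), 24(W), 26(W), 27(W), all W → L
n=29: reaches L-position 28 → W

1: W, 29: W, 25: L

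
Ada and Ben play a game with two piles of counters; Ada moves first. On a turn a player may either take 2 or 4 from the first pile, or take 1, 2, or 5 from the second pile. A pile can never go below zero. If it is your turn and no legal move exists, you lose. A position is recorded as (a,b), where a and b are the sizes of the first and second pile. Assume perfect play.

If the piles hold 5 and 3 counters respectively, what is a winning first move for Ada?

Move to (1,3).

Build the W/L table. Terminal = L. A non-terminal position is W if it has a move to some L; otherwise it is L.
No move ever increases a pile, so every position that can arise here has a ≤ 5 and b ≤ 3; it is enough to label the cells with 0 ≤ a ≤ 5 and 0 ≤ b ≤ 3.
Every move lowers a or b (never raises either), so fill the grid row by row in increasing a, and left to right within a row: each cell's successors are then already labelled.
      b=0  b=1  b=2  b=3
a=0:    L    W    W    L
a=1:    L    W    W    L
a=2:    W    L    W    W
a=3:    W    L    W    W
a=4:    W    W    L    W
a=5:    W    W    L    W
Cells with no legal move (terminal, hence L): (0,0), (1,0).
The remaining L cells, each justified by listing all of its moves:
(0,3): only reaches (0,2)(W), (0,1)(W), all W → L
(1,3): only reaches (1,2)(W), (1,1)(W), all W → L
(2,1): only reaches (0,1)(W), (2,0)(W), all W → L
(3,1): only reaches (1,1)(W), (3,0)(W), all W → L
(4,2): only reaches (2,2)(W), (0,2)(W), (4,1)(W), (4,0)(W), all W → L
(5,2): only reaches (3,2)(W), (1,2)(W), (5,1)(W), (5,0)(W), all W → L
Every other cell has at least one move into one of the L cells above, so it is W.
From (5,3), the L positions reachable in one move are: (1,3), (5,2). Any move reaching one of these is winning.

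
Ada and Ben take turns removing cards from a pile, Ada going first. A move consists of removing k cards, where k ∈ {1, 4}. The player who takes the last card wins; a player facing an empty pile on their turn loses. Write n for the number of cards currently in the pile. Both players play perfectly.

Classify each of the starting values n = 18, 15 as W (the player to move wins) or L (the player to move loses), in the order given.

Build the W/L table. Terminal = L. A non-terminal position is W if it has a move to some L; otherwise it is L.
n=0: no move → L
n=1: reaches L-position 0 → W
n=2: only reaches 1(W), which is W → L
n=3: reaches L-position 2 → W
n=4: reaches L-position 0 → W
n=5: only reaches 4(W), 1(W), all W → L
n=6: reaches L-position 5 → W
n=7: only reaches 6(W), 3(W), all W → L
n=8: reaches L-position 7 → W
n=9: reaches L-position 5 → W
n=10: only reaches 9(W), 6(W), all W → L
n=11: reaches L-position 10 → W
n=12: only reaches 11(W), 8(W), all W → L
n=13: reaches L-position 12 → W
n=14: reaches L-position 10 → W
n=15: only reaches 14(W), 11(W), all W → L
n=16: reaches L-position 15 → W
n=17: only reaches 16(W), 13(W), all W → L
n=18: reaches L-position 17 → W

18: W, 15: L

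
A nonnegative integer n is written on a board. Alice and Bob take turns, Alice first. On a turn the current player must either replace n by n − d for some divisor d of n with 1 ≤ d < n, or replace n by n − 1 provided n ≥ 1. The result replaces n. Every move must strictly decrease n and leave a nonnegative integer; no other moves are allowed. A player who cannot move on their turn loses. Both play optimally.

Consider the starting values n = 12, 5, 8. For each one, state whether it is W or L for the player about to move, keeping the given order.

12: W, 5: L, 8: W

Work bottom-up. With no move the player to move loses. Otherwise the position is W if at least one move leads to an L position for the opponent, and L if every move leads to a W.
n=0: no move → L
n=1: W (go to 0, an L position)
n=2: L (sole option 1(W) is W)
n=3: W (go to 2, an L position)
n=4: W (go to 2, an L position)
n=5: L (sole option 4(W) is W)
n=6: W (go to 5, an L position)
n=7: L (sole option 6(W) is W)
n=8: W (go to 7, an L position)
n=9: L (options 6(W), 8(W) are all W)
n=10: W (go to 5, an L position)
n=11: L (sole option 10(W) is W)
n=12: W (go to 9, an L position)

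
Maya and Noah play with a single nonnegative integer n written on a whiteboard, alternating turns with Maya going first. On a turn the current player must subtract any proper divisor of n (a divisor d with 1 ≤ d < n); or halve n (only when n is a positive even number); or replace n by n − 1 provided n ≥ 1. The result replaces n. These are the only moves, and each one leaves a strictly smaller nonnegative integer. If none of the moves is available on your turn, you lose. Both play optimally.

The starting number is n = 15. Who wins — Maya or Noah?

Noah wins.

Positions with no move are L. A position that does have a move is losing for the player to move precisely when every available move leads to a winning position for the opponent. Fill in the labels:
n=0: no move → L
n=1: reaches L-position 0 → W
n=2: only reaches 1(W), which is W → L
n=3: reaches L-position 2 → W
n=4: reaches L-position 2 → W
n=5: only reaches 4(W), which is W → L
n=6: reaches L-position 5 → W
n=7: only reaches 6(W), which is W → L
n=8: reaches L-position 7 → W
n=9: only reaches 6(W), 8(W), all W → L
n=10: reaches L-position 5 → W
n=11: only reaches 10(W), which is W → L
n=12: reaches L-position 9 → W
n=13: only reaches 12(W), which is W → L
n=14: reaches L-position 7 → W
n=15: only reaches 10(W), 12(W), 14(W), all W → L
Every move from 15 reaches a W position, so the mover loses.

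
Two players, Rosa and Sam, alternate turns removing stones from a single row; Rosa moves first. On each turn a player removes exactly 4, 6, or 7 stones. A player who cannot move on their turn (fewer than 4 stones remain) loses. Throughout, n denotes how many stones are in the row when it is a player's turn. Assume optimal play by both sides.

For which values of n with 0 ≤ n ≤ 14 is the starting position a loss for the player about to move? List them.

0, 1, 2, 3, 11, 12, 13, 14

Classify positions by backward induction: terminal positions (no move available) are L. From any other position, the mover wins iff some move reaches an L.
n=0: no move → L
n=1: no move → L
n=2: no move → L
n=3: no move → L
n=4: W (go to 0, an L position)
n=5: W (go to 1, an L position)
n=6: W (go to 2, an L position)
n=7: W (go to 3, an L position)
n=8: W (go to 2, an L position)
n=9: W (go to 3, an L position)
n=10: W (go to 3, an L position)
n=11: L (options 7(W), 5(W), 4(W) are all W)
n=12: L (options 8(W), 6(W), 5(W) are all W)
n=13: L (options 9(W), 7(W), 6(W) are all W)
n=14: L (options 10(W), 8(W), 7(W) are all W)
Reading off the rows marked L gives the requested list; there are 8 such values of n.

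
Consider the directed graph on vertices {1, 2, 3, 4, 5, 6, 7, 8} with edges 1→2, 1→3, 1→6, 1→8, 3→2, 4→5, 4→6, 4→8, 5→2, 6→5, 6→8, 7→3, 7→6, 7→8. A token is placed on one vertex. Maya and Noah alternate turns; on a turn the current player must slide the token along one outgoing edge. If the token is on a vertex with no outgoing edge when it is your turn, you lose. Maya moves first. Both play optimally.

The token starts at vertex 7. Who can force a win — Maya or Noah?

Work bottom-up. With no move the player to move loses. Otherwise the position is W if at least one move leads to an L position for the opponent, and L if every move leads to a W.
Every edge goes from a vertex to one that appears earlier in the order 2, 8, 5, 3, 6, 4, 1, 7, so processing vertices in that order labels each vertex after all of its successors.
2: no outgoing edge → L
8: no outgoing edge → L
5: can move to 2, which is L ⇒ W
3: can move to 2, which is L ⇒ W
6: can move to 8, which is L ⇒ W
4: can move to 8, which is L ⇒ W
1: can move to 8, which is L ⇒ W
7: can move to 8, which is L ⇒ W
The starting position 7 is W: Maya should move to 8, handing over an L position.

Maya wins.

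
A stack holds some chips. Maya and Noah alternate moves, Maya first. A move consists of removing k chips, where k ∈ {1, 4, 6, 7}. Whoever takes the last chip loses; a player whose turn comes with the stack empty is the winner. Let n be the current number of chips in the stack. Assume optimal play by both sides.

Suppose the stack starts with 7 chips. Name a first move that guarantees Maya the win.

Compute win/loss labels from the base case upward. A position with no move is W. Any other position is W if it can reach an L in one move, else L.
n=0: no move; the opponent has just taken the last chip and therefore loses → W
n=1: the only move is to 0(W), a W ⇒ L
n=2: can move to 1, which is L ⇒ W
n=3: the only move is to 2(W), a W ⇒ L
n=4: can move to 3, which is L ⇒ W
n=5: can move to 1, which is L ⇒ W
n=6: moves to 5(W), 2(W), 0(W); every one is W ⇒ L
n=7: can move to 6, which is L ⇒ W
From 7, the L positions reachable in one move are: 6, 3, 1. Any move reaching one of these is winning.

Remove 1, leaving 6.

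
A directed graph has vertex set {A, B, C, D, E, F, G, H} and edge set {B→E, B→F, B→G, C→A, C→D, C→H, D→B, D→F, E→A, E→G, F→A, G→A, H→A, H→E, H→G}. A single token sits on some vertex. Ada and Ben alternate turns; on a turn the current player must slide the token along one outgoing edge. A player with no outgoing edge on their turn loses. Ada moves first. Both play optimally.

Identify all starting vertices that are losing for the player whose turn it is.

A, B

Classify positions by backward induction: terminal positions (no move available) are L. From any other position, the mover wins iff some move reaches an L.
Every edge goes from a vertex to one that appears earlier in the order A, G, E, F, B, D, H, C, so processing vertices in that order labels each vertex after all of its successors.
A: no outgoing edge → L
G: reaches L-position A → W
E: reaches L-position A → W
F: reaches L-position A → W
B: only reaches F(W), E(W), G(W), all W → L
D: reaches L-position B → W
H: reaches L-position A → W
C: reaches L-position A → W
Reading off the rows marked L gives the requested list; there are 2 such vertices.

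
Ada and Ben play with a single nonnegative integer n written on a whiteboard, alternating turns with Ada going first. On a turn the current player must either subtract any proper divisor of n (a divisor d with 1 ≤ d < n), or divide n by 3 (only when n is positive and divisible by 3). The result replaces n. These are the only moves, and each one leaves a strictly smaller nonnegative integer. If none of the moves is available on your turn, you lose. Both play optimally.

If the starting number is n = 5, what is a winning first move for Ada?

Label each position W (a win for the player to move) or L (a loss). A position with no legal move is L; any other position is W exactly when some move reaches an L, and L when every move reaches a W.
n=0: no move → L
n=1: no move → L
n=2: can move to 1, which is L ⇒ W
n=3: can move to 1, which is L ⇒ W
n=4: moves to 2(W), 3(W); every one is W ⇒ L
n=5: can move to 4, which is L ⇒ W
From 5, the L positions reachable in one move are: 4.

Move to 4.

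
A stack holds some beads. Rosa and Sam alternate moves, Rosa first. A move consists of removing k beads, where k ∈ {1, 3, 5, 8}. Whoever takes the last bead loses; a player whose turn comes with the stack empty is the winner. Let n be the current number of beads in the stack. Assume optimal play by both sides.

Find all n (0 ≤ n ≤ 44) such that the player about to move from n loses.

Classify positions by backward induction: terminal positions (no move available) are W. From any other position, the mover wins iff some move reaches an L.
n=0: no move; the opponent has just taken the last bead and therefore loses → W
n=1: only reaches 0(W), which is W → L
n=2: reaches L-position 1 → W
n=3: only reaches 2(W), 0(W), all W → L
n=4: reaches L-position 3 → W
n=5: only reaches 4(W), 2(W), 0(W), all W → L
n=6: reaches L-position 5 → W
n=7: only reaches 6(W), 4(W), 2(W), all W → L
n=8: reaches L-position 7 → W
n=9: reaches L-position 1 → W
n=10: reaches L-position 7 → W
n=11: reaches L-position 3 → W
n=12: reaches L-position 7 → W
n=13: reaches L-position 5 → W
n=14: only reaches 13(W), 11(W), 9(W), 6(W), all W → L
n=15: reaches L-position 14 → W
n=16: only reaches 15(W), 13(W), 11(W), 8(W), all W → L
n=17: reaches L-position 16 → W
n=18: only reaches 17(W), 15(W), 13(W), 10(W), all W → L
n=19: reaches L-position 18 → W
n=20: only reaches 19(W), 17(W), 15(W), 12(W), all W → L
n=21: reaches L-position 20 → W
n=22: reaches L-position 14 → W
n=23: reaches L-position 20 → W
n=24: reaches L-position 16 → W
n=25: reaches L-position 20 → W
n=26: reaches L-position 18 → W
n=27: only reaches 26(W), 24(W), 22(W), 19(W), all W → L
n=28: reaches L-position 27 → W
n=29: only reaches 28(W), 26(W), 24(W), 21(W), all W → L
n=30: reaches L-position 29 → W
n=31: only reaches 30(W), 28(W), 26(W), 23(W), all W → L
n=32: reaches L-position 31 → W
n=33: only reaches 32(W), 30(W), 28(W), 25(W), all W → L
n=34: reaches L-position 33 → W
n=35: reaches L-position 27 → W
n=36: reaches L-position 33 → W
n=37: reaches L-position 29 → W
n=38: reaches L-position 33 → W
n=39: reaches L-position 31 → W
n=40: only reaches 39(W), 37(W), 35(W), 32(W), all W → L
n=41: reaches L-position 40 → W
n=42: only reaches 41(W), 39(W), 37(W), 34(W), all W → L
n=43: reaches L-position 42 → W
n=44: only reaches 43(W), 41(W), 39(W), 36(W), all W → L
Reading off the rows marked L gives the requested list; there are 15 such values of n.

1, 3, 5, 7, 14, 16, 18, 20, 27, 29, 31, 33, 40, 42, 44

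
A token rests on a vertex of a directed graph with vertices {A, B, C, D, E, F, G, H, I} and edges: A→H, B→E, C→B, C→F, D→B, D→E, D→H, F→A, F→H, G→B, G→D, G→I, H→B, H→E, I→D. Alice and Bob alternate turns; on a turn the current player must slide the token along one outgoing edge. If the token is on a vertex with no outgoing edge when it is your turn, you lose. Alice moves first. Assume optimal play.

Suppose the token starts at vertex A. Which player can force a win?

Bob wins.

Compute win/loss labels from the base case upward. A position with no move is L. Any other position is W if it can reach an L in one move, else L.
Every edge goes from a vertex to one that appears earlier in the order E, B, H, A, F, D, I, C, G, so processing vertices in that order labels each vertex after all of its successors.
E: no outgoing edge → L
B: →E(L), so W
H: →E(L), so W
A: →H(W) only, which is W, so L
F: →A(L), so W
D: →E(L), so W
I: →D(W) only, which is W, so L
C: →F(W), B(W) — all W, so L
G: →I(L), so W
Every move from A reaches a W position, so the mover loses.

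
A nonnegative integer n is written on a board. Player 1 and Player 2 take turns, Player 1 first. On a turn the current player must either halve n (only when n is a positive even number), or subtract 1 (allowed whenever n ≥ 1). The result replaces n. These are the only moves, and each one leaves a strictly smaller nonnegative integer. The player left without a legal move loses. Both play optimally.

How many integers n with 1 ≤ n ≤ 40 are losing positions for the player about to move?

Label each position W (a win for the player to move) or L (a loss). A position with no legal move is L; any other position is W exactly when some move reaches an L, and L when every move reaches a W.
n=0: no move → L
n=1: reaches L-position 0 → W
n=2: only reaches 1(W), which is W → L
n=3: reaches L-position 2 → W
n=4: reaches L-position 2 → W
n=5: only reaches 4(W), which is W → L
n=6: reaches L-position 5 → W
n=7: only reaches 6(W), which is W → L
n=8: reaches L-position 7 → W
n=9: only reaches 8(W), which is W → L
n=10: reaches L-position 5 → W
n=11: only reaches 10(W), which is W → L
n=12: reaches L-position 11 → W
n=13: only reaches 12(W), which is W → L
n=14: reaches L-position 7 → W
n=15: only reaches 14(W), which is W → L
n=16: reaches L-position 15 → W
n=17: only reaches 16(W), which is W → L
n=18: reaches L-position 9 → W
n=19: only reaches 18(W), which is W → L
n=20: reaches L-position 19 → W
n=21: only reaches 20(W), which is W → L
n=22: reaches L-position 11 → W
n=23: only reaches 22(W), which is W → L
n=24: reaches L-position 23 → W
n=25: only reaches 24(W), which is W → L
n=26: reaches L-position 13 → W
n=27: only reaches 26(W), which is W → L
n=28: reaches L-position 27 → W
n=29: only reaches 28(W), which is W → L
n=30: reaches L-position 15 → W
n=31: only reaches 30(W), which is W → L
n=32: reaches L-position 31 → W
n=33: only reaches 32(W), which is W → L
n=34: reaches L-position 17 → W
n=35: only reaches 34(W), which is W → L
n=36: reaches L-position 35 → W
n=37: only reaches 36(W), which is W → L
n=38: reaches L-position 19 → W
n=39: only reaches 38(W), which is W → L
n=40: reaches L-position 39 → W
L entries with 1 ≤ n ≤ 40 (n=0 is outside the asked range and is not counted): n = 2, 5, 7, 9, 11, 13, 15, 17, 19, 21, 23, 25, 27, 29, 31, 33, 35, 37, 39; that makes 19.

19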